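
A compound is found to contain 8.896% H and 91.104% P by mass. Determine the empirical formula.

Assume 100 g: 8.896 g H, 91.104 g P.
Moles — H: 8.896 / 1.008 = 8.825 mol; P: 91.104 / 30.97 = 2.942 mol
Divide by the smallest (2.942 mol P): H 3.000, P 1.000
→ H3P

H3P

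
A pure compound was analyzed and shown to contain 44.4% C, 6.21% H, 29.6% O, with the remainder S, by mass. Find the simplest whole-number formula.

Assume 100 g: 44.4 g C, 6.21 g H, 29.6 g O, 19.79 g S.
C: 44.4 g ÷ 12.01 g/mol = 3.697 mol
H: 6.21 g ÷ 1.008 g/mol = 6.161 mol
O: 29.6 g ÷ 16.00 g/mol = 1.85 mol
S: 19.79 g ÷ 32.07 g/mol = 0.6171 mol
Ratios (÷ 0.6171): C 5.991, H 9.984, O 2.998, S 1.000
Ratio ≈ 6:10:3:1, so the empirical formula is C6H10O3S

C6H10O3S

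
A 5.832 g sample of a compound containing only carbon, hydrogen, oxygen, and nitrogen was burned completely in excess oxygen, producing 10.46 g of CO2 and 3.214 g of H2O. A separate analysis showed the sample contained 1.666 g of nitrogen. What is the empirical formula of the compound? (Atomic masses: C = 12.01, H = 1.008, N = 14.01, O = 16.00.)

mol C = 10.46 / 44.01 = 0.2377; mass C = 0.2377 × 12.01 = 2.854 g
mol H = 2 × (3.214 / 18.02) = 0.3567; mass H = 0.3567 × 1.008 = 0.3596 g
mol N = 1.666 / 14.01 = 0.1189
mass O = 5.832 − (4.880) = 0.9520 g → mol O = 0.05950
Divide by the smallest (0.0595 mol O): C 3.995, H 5.995, N 1.999, O 1.000
≈ 4:6:2:1 → C4H6N2O

C4H6N2O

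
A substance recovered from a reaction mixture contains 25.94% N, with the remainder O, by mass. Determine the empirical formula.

Assume 100 g: 25.94 g N, 74.06 g O.
Moles — N: 25.94 / 14.01 = 1.852 mol; O: 74.06 / 16.00 = 4.629 mol
Divide by the smallest (1.852 mol N): N 1.000, O 2.500
×2: N 2.00, O 5.00 → N2O5

N2O5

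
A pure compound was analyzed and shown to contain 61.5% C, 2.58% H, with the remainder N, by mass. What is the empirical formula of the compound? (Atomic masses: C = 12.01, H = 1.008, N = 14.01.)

Assume 100 g: 61.5 g C, 2.58 g H, 35.92 g N.
Moles — C: 61.5 / 12.01 = 5.121 mol; H: 2.58 / 1.008 = 2.56 mol; N: 35.92 / 14.01 = 2.564 mol
Divide by the smallest (2.56 mol H): C 2.001, H 1.000, N 1.002
→ C2HN

C2HN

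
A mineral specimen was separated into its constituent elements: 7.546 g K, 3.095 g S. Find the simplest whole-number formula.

K2S

Moles — K: 7.546 / 39.10 = 0.193 mol; S: 3.095 / 32.07 = 0.09651 mol
Ratios (÷ 0.09651): K 2.000, S 1.000
≈ 2:1 → K2S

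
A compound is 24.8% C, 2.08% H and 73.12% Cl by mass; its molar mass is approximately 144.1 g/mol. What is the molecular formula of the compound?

Assume 100 g: 24.8 g C, 2.08 g H, 73.12 g Cl.
C: 24.8 g ÷ 12.01 g/mol = 2.065 mol
H: 2.08 g ÷ 1.008 g/mol = 2.063 mol
Cl: 73.12 g ÷ 35.45 g/mol = 2.063 mol
Ratios (÷ 2.063): C 1.001, H 1.000, Cl 1.000
→ CHCl
Empirical-formula mass = 48.47 g/mol
n = 144.1 / 48.47 = 2.97 ≈ 3
Molecular formula = (CHCl)×3 = C3H3Cl3

C3H3Cl3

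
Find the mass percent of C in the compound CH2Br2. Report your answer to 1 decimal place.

Molar mass = 1(12.01) + 2(1.008) + 2(79.90) = 173.826 g/mol
Mass of C per mole = 1 × 12.01 = 12.010 g
% C = 12.010 / 173.826 × 100 = 6.9%

6.9%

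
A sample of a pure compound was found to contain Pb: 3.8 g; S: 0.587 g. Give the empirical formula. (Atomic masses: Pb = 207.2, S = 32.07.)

PbS

Moles — Pb: 3.8 / 207.2 = 0.01834 mol; S: 0.587 / 32.07 = 0.0183 mol
Smallest is S at 0.0183 mol; normalising gives Pb 1.002, S 1.000
Ratio ≈ 1:1, so the empirical formula is PbS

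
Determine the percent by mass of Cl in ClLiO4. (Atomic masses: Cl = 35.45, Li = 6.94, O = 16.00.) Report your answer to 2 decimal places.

33.32%

Molar mass = 1(35.45) + 1(6.94) + 4(16.00) = 106.390 g/mol
Mass of Cl per mole = 1 × 35.45 = 35.450 g
% Cl = 35.450 / 106.390 × 100 = 33.32%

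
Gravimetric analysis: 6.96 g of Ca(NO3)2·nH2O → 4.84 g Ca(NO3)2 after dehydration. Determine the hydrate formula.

Mass of water lost = 6.96 − 4.84 = 2.12 g → 2.12 / 18.02 = 0.1176 mol H2O
Molar mass of Ca(NO3)2 = 164.10 g/mol → mol Ca(NO3)2 = 4.84 / 164.10 = 0.02949
n = 0.1176 / 0.02949 = 3.99 ≈ 4 → Ca(NO3)2·4H2O

Ca(NO3)2·4H2O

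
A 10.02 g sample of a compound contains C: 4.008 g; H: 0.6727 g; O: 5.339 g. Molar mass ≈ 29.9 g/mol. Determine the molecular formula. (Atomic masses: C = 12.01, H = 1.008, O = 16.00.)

n(C) = 4.008/12.01 = 0.3337, n(H) = 0.6727/1.008 = 0.6674, n(O) = 5.339/16.00 = 0.3337
Smallest is O at 0.3337 mol; normalising gives C 1.000, H 2.000, O 1.000
Ratio ≈ 1:2:1, so the empirical formula is CH2O
Empirical-formula mass = 30.03 g/mol
n = 29.9 / 30.03 = 1.00 ≈ 1
Molecular formula = empirical formula = CH2O

CH2O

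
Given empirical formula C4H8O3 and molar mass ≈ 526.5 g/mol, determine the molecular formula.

Empirical-formula mass = 104.10 g/mol
n = 526.5 / 104.10 = 5.06 ≈ 5
Molecular formula = (C4H8O3)5 = C20H40O15

C20H40O15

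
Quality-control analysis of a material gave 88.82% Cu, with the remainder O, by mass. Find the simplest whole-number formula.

Cu2O

Assume 100 g: 88.82 g Cu, 11.18 g O.
Cu: 88.82 g ÷ 63.55 g/mol = 1.398 mol
O: 11.18 g ÷ 16.00 g/mol = 0.6987 mol
Smallest is O at 0.6987 mol; normalising gives Cu 2.000, O 1.000
≈ 2:1 → Cu2O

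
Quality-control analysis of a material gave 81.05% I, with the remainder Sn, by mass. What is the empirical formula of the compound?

I4Sn

Assume 100 g: 81.05 g I, 18.95 g Sn.
n(I) = 81.05/126.90 = 0.6387, n(Sn) = 18.95/118.71 = 0.1596
Divide by the smallest (0.1596 mol Sn): I 4.001, Sn 1.000
≈ 4:1 → I4Sn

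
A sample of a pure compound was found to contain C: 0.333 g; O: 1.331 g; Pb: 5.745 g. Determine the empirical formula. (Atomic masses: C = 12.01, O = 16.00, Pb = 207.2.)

n(C) = 0.333/12.01 = 0.02773, n(O) = 1.331/16.00 = 0.08319, n(Pb) = 5.745/207.2 = 0.02773
Ratios (÷ 0.02773): C 1.000, O 3.000, Pb 1.000
Ratio ≈ 1:3:1, so the empirical formula is CO3Pb

CO3Pb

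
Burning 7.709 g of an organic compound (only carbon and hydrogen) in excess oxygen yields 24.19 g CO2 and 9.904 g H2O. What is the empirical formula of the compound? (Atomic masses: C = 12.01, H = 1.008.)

CH2

mol C = 24.19 / 44.01 = 0.5496; mass C = 0.5496 × 12.01 = 6.601 g
mol H = 2 × (9.904 / 18.02) = 1.099; mass H = 1.099 × 1.008 = 1.108 g
Ratios (÷ 0.5496): C 1.000, H 2.000
→ CH2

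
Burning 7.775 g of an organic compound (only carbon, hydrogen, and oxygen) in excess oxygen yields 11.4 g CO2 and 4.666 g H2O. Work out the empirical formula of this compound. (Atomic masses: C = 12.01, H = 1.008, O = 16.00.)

CH2O

mol C = 11.4 / 44.01 = 0.2590; mass C = 0.2590 × 12.01 = 3.111 g
mol H = 2 × (4.666 / 18.02) = 0.5179; mass H = 0.5179 × 1.008 = 0.5220 g
mass O = 7.775 − (3.633) = 4.142 g → mol O = 0.2589
Smallest is O at 0.2589 mol; normalising gives C 1.001, H 2.000, O 1.000
→ CH2O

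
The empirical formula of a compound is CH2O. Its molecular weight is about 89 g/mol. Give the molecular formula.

Empirical-formula mass = 30.03 g/mol
n = 89 / 30.03 = 2.96 ≈ 3
Molecular formula = (CH2O)3 = C3H6O3

C3H6O3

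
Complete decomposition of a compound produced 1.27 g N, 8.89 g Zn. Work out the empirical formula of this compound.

n(N) = 1.27/14.01 = 0.09065, n(Zn) = 8.89/65.38 = 0.136
Divide by the smallest (0.09065 mol N): N 1.000, Zn 1.500
×2: N 2.00, Zn 3.00 → N2Zn3

N2Zn3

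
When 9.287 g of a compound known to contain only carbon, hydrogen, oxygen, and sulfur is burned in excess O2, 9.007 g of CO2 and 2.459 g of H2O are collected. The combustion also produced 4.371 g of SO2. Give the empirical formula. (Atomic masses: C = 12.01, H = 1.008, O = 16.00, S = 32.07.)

C3H4O4S

mol C = 9.007 / 44.01 = 0.2047; mass C = 0.2047 × 12.01 = 2.458 g
mol H = 2 × (2.459 / 18.02) = 0.2729; mass H = 0.2729 × 1.008 = 0.2751 g
mol S = 4.371 / 64.07 = 0.06822; mass S = 2.188 g
mass O = 9.287 − (4.921) = 4.366 g → mol O = 0.2729
Divide by the smallest (0.06822 mol S): C 3.000, H 4.000, O 4.000, S 1.000
≈ 3:4:4:1 → C3H4O4S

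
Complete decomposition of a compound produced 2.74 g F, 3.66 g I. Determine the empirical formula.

n(F) = 2.74/19.00 = 0.1442, n(I) = 3.66/126.90 = 0.02884
Ratios (÷ 0.02884): F 5.000, I 1.000
Ratio ≈ 5:1, so the empirical formula is F5I

F5I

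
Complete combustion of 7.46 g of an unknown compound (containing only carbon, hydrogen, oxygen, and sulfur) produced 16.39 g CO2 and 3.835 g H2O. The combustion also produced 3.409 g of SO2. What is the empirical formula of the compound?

C7H8OS

mol C = 16.39 / 44.01 = 0.3724; mass C = 0.3724 × 12.01 = 4.473 g
mol H = 2 × (3.835 / 18.02) = 0.4256; mass H = 0.4256 × 1.008 = 0.4290 g
mol S = 3.409 / 64.07 = 0.05321; mass S = 1.706 g
mass O = 7.46 − (6.608) = 0.8519 g → mol O = 0.05324
Smallest is S at 0.05321 mol; normalising gives C 6.999, H 8.000, O 1.001, S 1.000
Ratio ≈ 7:8:1:1, so the empirical formula is C7H8OS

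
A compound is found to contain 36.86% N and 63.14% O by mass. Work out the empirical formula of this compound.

Assume 100 g: 36.86 g N, 63.14 g O.
N: 36.86 g ÷ 14.01 g/mol = 2.631 mol
O: 63.14 g ÷ 16.00 g/mol = 3.946 mol
Divide by the smallest (2.631 mol N): N 1.000, O 1.500
×2: N 2.00, O 3.00 → N2O3

N2O3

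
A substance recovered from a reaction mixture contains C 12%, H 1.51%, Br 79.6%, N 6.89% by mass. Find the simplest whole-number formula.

Assume 100 g: 12 g C, 1.51 g H, 79.6 g Br, 6.89 g N.
Moles — C: 12 / 12.01 = 0.9992 mol; H: 1.51 / 1.008 = 1.498 mol; Br: 79.6 / 79.90 = 0.9962 mol; N: 6.89 / 14.01 = 0.4918 mol
Divide by the smallest (0.4918 mol N): C 2.032, H 3.046, Br 2.026, N 1.000
Ratio ≈ 2:3:2:1, so the empirical formula is C2H3Br2N

C2H3Br2N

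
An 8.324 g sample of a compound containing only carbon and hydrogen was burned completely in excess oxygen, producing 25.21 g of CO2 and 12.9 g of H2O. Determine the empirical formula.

C2H5

mol C = 25.21 / 44.01 = 0.5728; mass C = 0.5728 × 12.01 = 6.880 g
mol H = 2 × (12.9 / 18.02) = 1.432; mass H = 1.432 × 1.008 = 1.443 g
Ratios (÷ 0.5728): C 1.000, H 2.499
Scaling by 2: C 2.00, H 5.00 → C2H5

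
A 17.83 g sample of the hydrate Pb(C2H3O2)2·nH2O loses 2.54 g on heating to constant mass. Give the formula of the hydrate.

Pb(C2H3O2)2·3H2O

Mass of anhydrous Pb(C2H3O2)2 = 17.83 − 2.54 = 15.29 g
mol H2O = 2.54 / 18.02 = 0.141
Molar mass of Pb(C2H3O2)2 = 325.29 g/mol → mol Pb(C2H3O2)2 = 15.29 / 325.29 = 0.047
n = 0.141 / 0.047 = 3.00 ≈ 3 → Pb(C2H3O2)2·3H2O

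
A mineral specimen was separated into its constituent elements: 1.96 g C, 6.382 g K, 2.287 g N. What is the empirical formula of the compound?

CKN

C: 1.96 g ÷ 12.01 g/mol = 0.1632 mol
K: 6.382 g ÷ 39.10 g/mol = 0.1632 mol
N: 2.287 g ÷ 14.01 g/mol = 0.1632 mol
Ratios (÷ 0.1632): C 1.000, K 1.000, N 1.000
→ CKN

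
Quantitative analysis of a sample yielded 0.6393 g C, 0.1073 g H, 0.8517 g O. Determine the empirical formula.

CH2O

C: 0.6393 g ÷ 12.01 g/mol = 0.05323 mol
H: 0.1073 g ÷ 1.008 g/mol = 0.1064 mol
O: 0.8517 g ÷ 16.00 g/mol = 0.05323 mol
Ratios (÷ 0.05323): C 1.000, H 2.000, O 1.000
→ CH2O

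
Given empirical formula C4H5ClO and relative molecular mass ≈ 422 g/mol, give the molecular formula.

C16H20Cl4O4

Empirical-formula mass = 104.53 g/mol
n = 422 / 104.53 = 4.04 ≈ 4
Molecular formula = (C4H5ClO)4 = C16H20Cl4O4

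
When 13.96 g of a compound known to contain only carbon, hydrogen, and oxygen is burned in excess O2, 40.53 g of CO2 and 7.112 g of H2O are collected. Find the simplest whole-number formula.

mol C = 40.53 / 44.01 = 0.9209; mass C = 0.9209 × 12.01 = 11.06 g
mol H = 2 × (7.112 / 18.02) = 0.7893; mass H = 0.7893 × 1.008 = 0.7957 g
mass O = 13.96 − (11.86) = 2.104 g → mol O = 0.1315
Ratios (÷ 0.1315): C 7.003, H 6.003, O 1.000
≈ 7:6:1 → C7H6O

C7H6O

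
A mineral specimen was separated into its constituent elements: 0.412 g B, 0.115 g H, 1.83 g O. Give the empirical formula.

n(B) = 0.412/10.81 = 0.03811, n(H) = 0.115/1.008 = 0.1141, n(O) = 1.83/16.00 = 0.1144
Divide by the smallest (0.03811 mol B): B 1.000, H 2.993, O 3.001
≈ 1:3:3 → BH3O3

BH3O3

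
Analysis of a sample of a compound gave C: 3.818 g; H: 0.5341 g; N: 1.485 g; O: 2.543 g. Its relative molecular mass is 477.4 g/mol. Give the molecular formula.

Moles — C: 3.818 / 12.01 = 0.3179 mol; H: 0.5341 / 1.008 = 0.5299 mol; N: 1.485 / 14.01 = 0.106 mol; O: 2.543 / 16.00 = 0.1589 mol
Ratios (÷ 0.106): C 2.999, H 4.999, N 1.000, O 1.499
Scaling by 2: C 6.00, H 10.00, N 2.00, O 3.00 → C6H10N2O3
Empirical-formula mass = 158.16 g/mol
n = 477.4 / 158.16 = 3.02 ≈ 3
Molecular formula = (C6H10N2O3)×3 = C18H30N6O9

C18H30N6O9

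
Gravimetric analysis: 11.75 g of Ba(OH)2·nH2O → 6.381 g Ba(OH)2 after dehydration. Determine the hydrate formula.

Ba(OH)2·8H2O

Mass of water lost = 11.75 − 6.381 = 5.369 g → 5.369 / 18.02 = 0.2979 mol H2O
Molar mass of Ba(OH)2 = 171.35 g/mol → mol Ba(OH)2 = 6.381 / 171.35 = 0.03724
n = 0.2979 / 0.03724 = 8.00 ≈ 8 → Ba(OH)2·8H2O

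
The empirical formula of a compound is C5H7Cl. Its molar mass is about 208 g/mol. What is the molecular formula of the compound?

C10H14Cl2

Empirical-formula mass = 102.56 g/mol
n = 208 / 102.56 = 2.03 ≈ 2
Molecular formula = (C5H7Cl)2 = C10H14Cl2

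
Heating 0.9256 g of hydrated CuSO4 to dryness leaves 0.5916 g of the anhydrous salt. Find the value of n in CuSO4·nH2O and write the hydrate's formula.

Mass of water lost = 0.9256 − 0.5916 = 0.334 g → 0.334 / 18.02 = 0.01853 mol H2O
Molar mass of CuSO4 = 159.62 g/mol → mol CuSO4 = 0.5916 / 159.62 = 0.003706
n = 0.01853 / 0.003706 = 5.00 ≈ 5 → CuSO4·5H2O

CuSO4·5H2O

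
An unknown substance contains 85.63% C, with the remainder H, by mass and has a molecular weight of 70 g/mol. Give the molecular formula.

Assume 100 g: 85.63 g C, 14.37 g H.
n(C) = 85.63/12.01 = 7.13, n(H) = 14.37/1.008 = 14.26
Divide by the smallest (7.13 mol C): C 1.000, H 1.999
→ CH2
Empirical-formula mass = 14.03 g/mol
n = 70 / 14.03 = 4.99 ≈ 5
Molecular formula = (CH2)×5 = C5H10

C5H10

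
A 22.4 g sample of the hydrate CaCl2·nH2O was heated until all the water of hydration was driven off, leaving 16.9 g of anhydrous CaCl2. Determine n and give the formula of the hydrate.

Mass of water lost = 22.4 − 16.9 = 5.5 g → 5.5 / 18.02 = 0.3052 mol H2O
Molar mass of CaCl2 = 110.98 g/mol → mol CaCl2 = 16.9 / 110.98 = 0.1523
n = 0.3052 / 0.1523 = 2.00 ≈ 2 → CaCl2·2H2O

CaCl2·2H2O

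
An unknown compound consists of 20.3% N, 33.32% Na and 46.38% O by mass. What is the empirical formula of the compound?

Assume 100 g: 20.3 g N, 33.32 g Na, 46.38 g O.
N: 20.3 g ÷ 14.01 g/mol = 1.449 mol
Na: 33.32 g ÷ 22.99 g/mol = 1.449 mol
O: 46.38 g ÷ 16.00 g/mol = 2.899 mol
Ratios (÷ 1.449): N 1.000, Na 1.000, O 2.001
→ NNaO2

NNaO2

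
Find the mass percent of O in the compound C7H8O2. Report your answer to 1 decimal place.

Molar mass = 7(12.01) + 8(1.008) + 2(16.00) = 124.134 g/mol
Mass of O per mole = 2 × 16.00 = 32.000 g
% O = 32.000 / 124.134 × 100 = 25.8%

25.8%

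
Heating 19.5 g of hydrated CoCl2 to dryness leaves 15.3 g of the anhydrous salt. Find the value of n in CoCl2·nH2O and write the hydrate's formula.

Mass of water lost = 19.5 − 15.3 = 4.2 g → 4.2 / 18.02 = 0.2331 mol H2O
Molar mass of CoCl2 = 129.83 g/mol → mol CoCl2 = 15.3 / 129.83 = 0.1178
n = 0.2331 / 0.1178 = 1.98 ≈ 2 → CoCl2·2H2O

CoCl2·2H2O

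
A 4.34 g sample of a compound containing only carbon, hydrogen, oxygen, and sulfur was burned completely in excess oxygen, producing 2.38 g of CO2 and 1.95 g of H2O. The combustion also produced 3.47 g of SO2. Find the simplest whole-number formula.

CH4O2S

mol C = 2.38 / 44.01 = 0.05408; mass C = 0.05408 × 12.01 = 0.6495 g
mol H = 2 × (1.95 / 18.02) = 0.2164; mass H = 0.2164 × 1.008 = 0.2182 g
mol S = 3.47 / 64.07 = 0.05416; mass S = 1.737 g
mass O = 4.34 − (2.605) = 1.735 g → mol O = 0.1085
Smallest is C at 0.05408 mol; normalising gives C 1.000, H 4.002, O 2.006, S 1.001
≈ 1:4:2:1 → CH4O2S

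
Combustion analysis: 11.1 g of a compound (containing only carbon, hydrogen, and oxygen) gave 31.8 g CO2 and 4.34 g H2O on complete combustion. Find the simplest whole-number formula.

C6H4O

mol C = 31.8 / 44.01 = 0.7226; mass C = 0.7226 × 12.01 = 8.678 g
mol H = 2 × (4.34 / 18.02) = 0.4817; mass H = 0.4817 × 1.008 = 0.4855 g
mass O = 11.1 − (9.164) = 1.936 g → mol O = 0.1210
Divide by the smallest (0.121 mol O): C 5.970, H 3.980, O 1.000
→ C6H4O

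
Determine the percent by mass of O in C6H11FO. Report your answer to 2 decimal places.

13.54%

Molar mass = 6(12.01) + 11(1.008) + 1(19.00) + 1(16.00) = 118.148 g/mol
Mass of O per mole = 1 × 16.00 = 16.000 g
% O = 16.000 / 118.148 × 100 = 13.54%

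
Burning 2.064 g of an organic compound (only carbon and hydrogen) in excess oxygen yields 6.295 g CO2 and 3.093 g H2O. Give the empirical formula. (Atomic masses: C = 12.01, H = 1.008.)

C5H12

mol C = 6.295 / 44.01 = 0.1430; mass C = 0.1430 × 12.01 = 1.718 g
mol H = 2 × (3.093 / 18.02) = 0.3433; mass H = 0.3433 × 1.008 = 0.3460 g
Smallest is C at 0.143 mol; normalising gives C 1.000, H 2.400
×5: C 5.00, H 12.00 → C5H12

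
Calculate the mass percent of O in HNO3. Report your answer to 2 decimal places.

76.17%

Molar mass = 1(1.008) + 1(14.01) + 3(16.00) = 63.018 g/mol
Mass of O per mole = 3 × 16.00 = 48.000 g
% O = 48.000 / 63.018 × 100 = 76.17%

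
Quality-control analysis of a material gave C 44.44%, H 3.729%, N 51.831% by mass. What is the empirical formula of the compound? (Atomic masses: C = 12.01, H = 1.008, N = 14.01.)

Assume 100 g: 44.44 g C, 3.729 g H, 51.831 g N.
C: 44.44 g ÷ 12.01 g/mol = 3.7 mol
H: 3.729 g ÷ 1.008 g/mol = 3.699 mol
N: 51.831 g ÷ 14.01 g/mol = 3.7 mol
Divide by the smallest (3.699 mol H): C 1.000, H 1.000, N 1.000
→ CHN

CHN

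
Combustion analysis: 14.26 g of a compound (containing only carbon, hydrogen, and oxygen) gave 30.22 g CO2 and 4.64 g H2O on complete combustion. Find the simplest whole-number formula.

mol C = 30.22 / 44.01 = 0.6867; mass C = 0.6867 × 12.01 = 8.247 g
mol H = 2 × (4.64 / 18.02) = 0.5150; mass H = 0.5150 × 1.008 = 0.5191 g
mass O = 14.26 − (8.766) = 5.494 g → mol O = 0.3434
Smallest is O at 0.3434 mol; normalising gives C 2.000, H 1.500, O 1.000
×2: C 4.00, H 3.00, O 2.00 → C4H3O2

C4H3O2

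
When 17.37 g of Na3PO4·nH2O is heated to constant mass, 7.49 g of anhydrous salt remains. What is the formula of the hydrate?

Na3PO4·12H2O

Mass of water lost = 17.37 − 7.49 = 9.88 g → 9.88 / 18.02 = 0.5483 mol H2O
Molar mass of Na3PO4 = 163.94 g/mol → mol Na3PO4 = 7.49 / 163.94 = 0.04569
n = 0.5483 / 0.04569 = 12.00 ≈ 12 → Na3PO4·12H2O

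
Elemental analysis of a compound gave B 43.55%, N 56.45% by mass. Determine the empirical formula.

BN

Assume 100 g: 43.55 g B, 56.45 g N.
n(B) = 43.55/10.81 = 4.029, n(N) = 56.45/14.01 = 4.029
Smallest is B at 4.029 mol; normalising gives B 1.000, N 1.000
→ BN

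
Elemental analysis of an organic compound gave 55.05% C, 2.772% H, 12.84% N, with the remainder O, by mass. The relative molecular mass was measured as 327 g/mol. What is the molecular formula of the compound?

C15H9N3O6

Assume 100 g: 55.05 g C, 2.772 g H, 12.84 g N, 29.338 g O.
Moles — C: 55.05 / 12.01 = 4.584 mol; H: 2.772 / 1.008 = 2.75 mol; N: 12.84 / 14.01 = 0.9165 mol; O: 29.338 / 16.00 = 1.834 mol
Smallest is N at 0.9165 mol; normalising gives C 5.001, H 3.001, N 1.000, O 2.001
Ratio ≈ 5:3:1:2, so the empirical formula is C5H3NO2
Empirical-formula mass = 109.08 g/mol
n = 327 / 109.08 = 3.00 ≈ 3
Molecular formula = (C5H3NO2)×3 = C15H9N3O6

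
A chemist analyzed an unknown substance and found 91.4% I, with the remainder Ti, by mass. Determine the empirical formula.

Assume 100 g: 91.4 g I, 8.6 g Ti.
n(I) = 91.4/126.90 = 0.7203, n(Ti) = 8.6/47.87 = 0.1797
Ratios (÷ 0.1797): I 4.009, Ti 1.000
Ratio ≈ 4:1, so the empirical formula is I4Ti

I4Ti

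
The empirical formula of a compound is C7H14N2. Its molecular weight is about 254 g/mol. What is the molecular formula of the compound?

C14H28N4

Empirical-formula mass = 126.20 g/mol
n = 254 / 126.20 = 2.01 ≈ 2
Molecular formula = (C7H14N2)2 = C14H28N4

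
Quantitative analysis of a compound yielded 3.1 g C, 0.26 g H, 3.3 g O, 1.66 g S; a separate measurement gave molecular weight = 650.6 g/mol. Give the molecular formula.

C20H20O16S4

Moles — C: 3.1 / 12.01 = 0.2581 mol; H: 0.26 / 1.008 = 0.2579 mol; O: 3.3 / 16.00 = 0.2062 mol; S: 1.66 / 32.07 = 0.05176 mol
Divide by the smallest (0.05176 mol S): C 4.987, H 4.983, O 3.985, S 1.000
Ratio ≈ 5:5:4:1, so the empirical formula is C5H5O4S
Empirical-formula mass = 161.16 g/mol
n = 650.6 / 161.16 = 4.04 ≈ 4
Molecular formula = (C5H5O4S)×4 = C20H20O16S4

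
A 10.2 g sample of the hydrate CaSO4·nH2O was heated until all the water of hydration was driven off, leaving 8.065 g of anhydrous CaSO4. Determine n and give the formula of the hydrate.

Mass of water lost = 10.2 − 8.065 = 2.135 g → 2.135 / 18.02 = 0.1185 mol H2O
Molar mass of CaSO4 = 136.15 g/mol → mol CaSO4 = 8.065 / 136.15 = 0.05924
n = 0.1185 / 0.05924 = 2.00 ≈ 2 → CaSO4·2H2O

CaSO4·2H2O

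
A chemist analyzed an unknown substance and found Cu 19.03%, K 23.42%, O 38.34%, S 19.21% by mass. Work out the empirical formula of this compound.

CuK2O8S2

Assume 100 g: 19.03 g Cu, 23.42 g K, 38.34 g O, 19.21 g S.
Moles — Cu: 19.03 / 63.55 = 0.2994 mol; K: 23.42 / 39.10 = 0.599 mol; O: 38.34 / 16.00 = 2.396 mol; S: 19.21 / 32.07 = 0.599 mol
Ratios (÷ 0.2994): Cu 1.000, K 2.000, O 8.002, S 2.000
→ CuK2O8S2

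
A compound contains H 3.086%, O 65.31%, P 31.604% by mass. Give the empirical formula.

Assume 100 g: 3.086 g H, 65.31 g O, 31.604 g P.
n(H) = 3.086/1.008 = 3.062, n(O) = 65.31/16.00 = 4.082, n(P) = 31.604/30.97 = 1.02
Divide by the smallest (1.02 mol P): H 3.000, O 4.000, P 1.000
≈ 3:4:1 → H3O4P

H3O4P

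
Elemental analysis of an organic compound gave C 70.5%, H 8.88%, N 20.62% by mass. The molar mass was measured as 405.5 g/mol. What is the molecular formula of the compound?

Assume 100 g: 70.5 g C, 8.88 g H, 20.62 g N.
C: 70.5 g ÷ 12.01 g/mol = 5.87 mol
H: 8.88 g ÷ 1.008 g/mol = 8.81 mol
N: 20.62 g ÷ 14.01 g/mol = 1.472 mol
Smallest is N at 1.472 mol; normalising gives C 3.988, H 5.986, N 1.000
≈ 4:6:1 → C4H6N
Empirical-formula mass = 68.10 g/mol
n = 405.5 / 68.10 = 5.95 ≈ 6
Molecular formula = (C4H6N)×6 = C24H36N6

C24H36N6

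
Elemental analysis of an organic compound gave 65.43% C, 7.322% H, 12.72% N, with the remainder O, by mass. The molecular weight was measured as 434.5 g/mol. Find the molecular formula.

Assume 100 g: 65.43 g C, 7.322 g H, 12.72 g N, 14.528 g O.
Moles — C: 65.43 / 12.01 = 5.448 mol; H: 7.322 / 1.008 = 7.264 mol; N: 12.72 / 14.01 = 0.9079 mol; O: 14.528 / 16.00 = 0.908 mol
Smallest is N at 0.9079 mol; normalising gives C 6.000, H 8.001, N 1.000, O 1.000
→ C6H8NO
Empirical-formula mass = 110.13 g/mol
n = 434.5 / 110.13 = 3.95 ≈ 4
Molecular formula = (C6H8NO)×4 = C24H32N4O4

C24H32N4O4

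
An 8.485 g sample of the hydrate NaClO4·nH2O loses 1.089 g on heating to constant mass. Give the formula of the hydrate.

Mass of anhydrous NaClO4 = 8.485 − 1.089 = 7.396 g
mol H2O = 1.089 / 18.02 = 0.06043
Molar mass of NaClO4 = 122.44 g/mol → mol NaClO4 = 7.396 / 122.44 = 0.06041
n = 0.06043 / 0.06041 = 1.00 ≈ 1 → NaClO4·H2O

NaClO4·H2O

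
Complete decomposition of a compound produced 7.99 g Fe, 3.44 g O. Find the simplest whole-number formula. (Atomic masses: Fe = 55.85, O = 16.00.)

Fe2O3

n(Fe) = 7.99/55.85 = 0.1431, n(O) = 3.44/16.00 = 0.215
Ratios (÷ 0.1431): Fe 1.000, O 1.503
×2: Fe 2.00, O 3.01 → Fe2O3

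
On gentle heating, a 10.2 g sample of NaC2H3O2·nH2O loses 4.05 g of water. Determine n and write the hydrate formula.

Mass of anhydrous NaC2H3O2 = 10.2 − 4.05 = 6.15 g
mol H2O = 4.05 / 18.02 = 0.2248
Molar mass of NaC2H3O2 = 82.03 g/mol → mol NaC2H3O2 = 6.15 / 82.03 = 0.07497
n = 0.2248 / 0.07497 = 3.00 ≈ 3 → NaC2H3O2·3H2O

NaC2H3O2·3H2O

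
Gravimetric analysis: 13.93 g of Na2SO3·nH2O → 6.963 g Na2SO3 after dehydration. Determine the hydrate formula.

Mass of water lost = 13.93 − 6.963 = 6.967 g → 6.967 / 18.02 = 0.3866 mol H2O
Molar mass of Na2SO3 = 126.05 g/mol → mol Na2SO3 = 6.963 / 126.05 = 0.05524
n = 0.3866 / 0.05524 = 7.00 ≈ 7 → Na2SO3·7H2O

Na2SO3·7H2O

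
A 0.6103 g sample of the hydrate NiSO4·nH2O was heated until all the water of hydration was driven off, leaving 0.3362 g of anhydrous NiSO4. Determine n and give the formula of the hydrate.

NiSO4·7H2O

Mass of water lost = 0.6103 − 0.3362 = 0.2741 g → 0.2741 / 18.02 = 0.01521 mol H2O
Molar mass of NiSO4 = 154.76 g/mol → mol NiSO4 = 0.3362 / 154.76 = 0.002172
n = 0.01521 / 0.002172 = 7.00 ≈ 7 → NiSO4·7H2O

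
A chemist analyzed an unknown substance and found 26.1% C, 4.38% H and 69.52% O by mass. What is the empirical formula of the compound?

Assume 100 g: 26.1 g C, 4.38 g H, 69.52 g O.
Moles — C: 26.1 / 12.01 = 2.173 mol; H: 4.38 / 1.008 = 4.345 mol; O: 69.52 / 16.00 = 4.345 mol
Ratios (÷ 2.173): C 1.000, H 1.999, O 1.999
→ CH2O2

CH2O2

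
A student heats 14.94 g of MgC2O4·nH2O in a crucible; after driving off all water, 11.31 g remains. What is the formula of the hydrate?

Mass of water lost = 14.94 − 11.31 = 3.63 g → 3.63 / 18.02 = 0.2014 mol H2O
Molar mass of MgC2O4 = 112.33 g/mol → mol MgC2O4 = 11.31 / 112.33 = 0.1007
n = 0.2014 / 0.1007 = 2.00 ≈ 2 → MgC2O4·2H2O

MgC2O4·2H2O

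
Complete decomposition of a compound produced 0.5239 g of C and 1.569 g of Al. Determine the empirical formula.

C3Al4

Moles — C: 0.5239 / 12.01 = 0.04362 mol; Al: 1.569 / 26.98 = 0.05815 mol
Ratios (÷ 0.04362): C 1.000, Al 1.333
Multiply by 3: C 3.00, Al 4.00 → C3Al4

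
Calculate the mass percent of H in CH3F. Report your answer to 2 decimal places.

Molar mass = 1(12.01) + 3(1.008) + 1(19.00) = 34.034 g/mol
Mass of H per mole = 3 × 1.008 = 3.024 g
% H = 3.024 / 34.034 × 100 = 8.89%

8.89%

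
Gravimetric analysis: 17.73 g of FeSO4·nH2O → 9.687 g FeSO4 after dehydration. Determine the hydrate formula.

FeSO4·7H2O

Mass of water lost = 17.73 − 9.687 = 8.043 g → 8.043 / 18.02 = 0.4463 mol H2O
Molar mass of FeSO4 = 151.92 g/mol → mol FeSO4 = 9.687 / 151.92 = 0.06376
n = 0.4463 / 0.06376 = 7.00 ≈ 7 → FeSO4·7H2O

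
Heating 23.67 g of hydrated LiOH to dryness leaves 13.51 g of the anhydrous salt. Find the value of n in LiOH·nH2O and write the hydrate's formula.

LiOH·H2O

Mass of water lost = 23.67 − 13.51 = 10.16 g → 10.16 / 18.02 = 0.5638 mol H2O
Molar mass of LiOH = 23.95 g/mol → mol LiOH = 13.51 / 23.95 = 0.5641
n = 0.5638 / 0.5641 = 1.00 ≈ 1 → LiOH·H2O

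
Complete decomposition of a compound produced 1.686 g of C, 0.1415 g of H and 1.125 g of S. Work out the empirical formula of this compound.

n(C) = 1.686/12.01 = 0.1404, n(H) = 0.1415/1.008 = 0.1404, n(S) = 1.125/32.07 = 0.03508
Divide by the smallest (0.03508 mol S): C 4.002, H 4.002, S 1.000
→ C4H4S

C4H4S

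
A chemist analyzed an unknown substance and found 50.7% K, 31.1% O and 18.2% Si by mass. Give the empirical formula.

K2O3Si

Assume 100 g: 50.7 g K, 31.1 g O, 18.2 g Si.
n(K) = 50.7/39.10 = 1.297, n(O) = 31.1/16.00 = 1.944, n(Si) = 18.2/28.09 = 0.6479
Smallest is Si at 0.6479 mol; normalising gives K 2.001, O 3.000, Si 1.000
→ K2O3Si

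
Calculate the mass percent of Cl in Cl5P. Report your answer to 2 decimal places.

85.13%

Molar mass = 5(35.45) + 1(30.97) = 208.220 g/mol
Mass of Cl per mole = 5 × 35.45 = 177.250 g
% Cl = 177.250 / 208.220 × 100 = 85.13%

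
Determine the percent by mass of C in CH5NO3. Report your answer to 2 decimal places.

15.19%

Molar mass = 1(12.01) + 5(1.008) + 1(14.01) + 3(16.00) = 79.060 g/mol
Mass of C per mole = 1 × 12.01 = 12.010 g
% C = 12.010 / 79.060 × 100 = 15.19%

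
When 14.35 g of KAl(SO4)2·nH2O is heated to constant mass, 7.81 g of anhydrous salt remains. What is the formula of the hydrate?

Mass of water lost = 14.35 − 7.81 = 6.54 g → 6.54 / 18.02 = 0.3629 mol H2O
Molar mass of KAl(SO4)2 = 258.22 g/mol → mol KAl(SO4)2 = 7.81 / 258.22 = 0.03025
n = 0.3629 / 0.03025 = 12.00 ≈ 12 → KAl(SO4)2·12H2O

KAl(SO4)2·12H2O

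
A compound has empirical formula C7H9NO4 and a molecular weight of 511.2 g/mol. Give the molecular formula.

C21H27N3O12

Empirical-formula mass = 171.15 g/mol
n = 511.2 / 171.15 = 2.99 ≈ 3
Molecular formula = (C7H9NO4)3 = C21H27N3O12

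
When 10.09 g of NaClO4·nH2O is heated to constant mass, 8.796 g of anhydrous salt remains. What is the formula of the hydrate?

Mass of water lost = 10.09 − 8.796 = 1.294 g → 1.294 / 18.02 = 0.07181 mol H2O
Molar mass of NaClO4 = 122.44 g/mol → mol NaClO4 = 8.796 / 122.44 = 0.07184
n = 0.07181 / 0.07184 = 1.00 ≈ 1 → NaClO4·H2O

NaClO4·H2O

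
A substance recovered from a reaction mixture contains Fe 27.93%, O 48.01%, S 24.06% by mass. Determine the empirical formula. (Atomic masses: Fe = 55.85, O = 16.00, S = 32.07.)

Assume 100 g: 27.93 g Fe, 48.01 g O, 24.06 g S.
Fe: 27.93 g ÷ 55.85 g/mol = 0.5001 mol
O: 48.01 g ÷ 16.00 g/mol = 3.001 mol
S: 24.06 g ÷ 32.07 g/mol = 0.7502 mol
Divide by the smallest (0.5001 mol Fe): Fe 1.000, O 6.000, S 1.500
×2: Fe 2.00, O 12.00, S 3.00 → Fe2O12S3

Fe2O12S3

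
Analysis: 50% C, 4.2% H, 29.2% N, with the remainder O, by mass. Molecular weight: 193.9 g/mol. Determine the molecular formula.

Assume 100 g: 50 g C, 4.2 g H, 29.2 g N, 16.6 g O.
Moles — C: 50 / 12.01 = 4.163 mol; H: 4.2 / 1.008 = 4.167 mol; N: 29.2 / 14.01 = 2.084 mol; O: 16.6 / 16.00 = 1.038 mol
Divide by the smallest (1.038 mol O): C 4.013, H 4.016, N 2.009, O 1.000
→ C4H4N2O
Empirical-formula mass = 96.09 g/mol
n = 193.9 / 96.09 = 2.02 ≈ 2
Molecular formula = (C4H4N2O)×2 = C8H8N4O2

C8H8N4O2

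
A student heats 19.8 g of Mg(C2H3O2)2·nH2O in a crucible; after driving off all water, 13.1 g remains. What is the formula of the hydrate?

Mg(C2H3O2)2·4H2O

Mass of water lost = 19.8 − 13.1 = 6.7 g → 6.7 / 18.02 = 0.3718 mol H2O
Molar mass of Mg(C2H3O2)2 = 142.40 g/mol → mol Mg(C2H3O2)2 = 13.1 / 142.40 = 0.092
n = 0.3718 / 0.092 = 4.04 ≈ 4 → Mg(C2H3O2)2·4H2O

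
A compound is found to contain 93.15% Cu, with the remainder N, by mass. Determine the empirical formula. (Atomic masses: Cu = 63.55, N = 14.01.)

Cu3N

Assume 100 g: 93.15 g Cu, 6.85 g N.
Moles — Cu: 93.15 / 63.55 = 1.466 mol; N: 6.85 / 14.01 = 0.4889 mol
Ratios (÷ 0.4889): Cu 2.998, N 1.000
→ Cu3N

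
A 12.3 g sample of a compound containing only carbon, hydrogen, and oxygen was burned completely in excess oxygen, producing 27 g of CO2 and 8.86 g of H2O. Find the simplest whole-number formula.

mol C = 27 / 44.01 = 0.6135; mass C = 0.6135 × 12.01 = 7.368 g
mol H = 2 × (8.86 / 18.02) = 0.9834; mass H = 0.9834 × 1.008 = 0.9912 g
mass O = 12.3 − (8.359) = 3.941 g → mol O = 0.2463
Divide by the smallest (0.2463 mol O): C 2.491, H 3.993, O 1.000
Multiply by 2: C 4.98, H 7.99, O 2.00 → C5H8O2

C5H8O2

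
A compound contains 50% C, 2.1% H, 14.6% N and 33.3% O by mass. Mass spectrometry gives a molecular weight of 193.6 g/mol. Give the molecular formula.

Assume 100 g: 50 g C, 2.1 g H, 14.6 g N, 33.3 g O.
Moles — C: 50 / 12.01 = 4.163 mol; H: 2.1 / 1.008 = 2.083 mol; N: 14.6 / 14.01 = 1.042 mol; O: 33.3 / 16.00 = 2.081 mol
Divide by the smallest (1.042 mol N): C 3.995, H 1.999, N 1.000, O 1.997
≈ 4:2:1:2 → C4H2NO2
Empirical-formula mass = 96.07 g/mol
n = 193.6 / 96.07 = 2.02 ≈ 2
Molecular formula = (C4H2NO2)×2 = C8H4N2O4

C8H4N2O4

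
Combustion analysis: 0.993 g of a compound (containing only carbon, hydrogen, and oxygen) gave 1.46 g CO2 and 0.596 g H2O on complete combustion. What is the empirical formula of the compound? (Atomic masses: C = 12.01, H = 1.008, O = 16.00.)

CH2O

mol C = 1.46 / 44.01 = 0.03317; mass C = 0.03317 × 12.01 = 0.3984 g
mol H = 2 × (0.596 / 18.02) = 0.06615; mass H = 0.06615 × 1.008 = 0.06668 g
mass O = 0.993 − (0.4651) = 0.5279 g → mol O = 0.03299
Ratios (÷ 0.03299): C 1.005, H 2.005, O 1.000
→ CH2O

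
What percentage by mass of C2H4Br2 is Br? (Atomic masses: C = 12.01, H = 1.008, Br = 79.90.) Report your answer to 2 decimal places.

Molar mass = 2(12.01) + 4(1.008) + 2(79.90) = 187.852 g/mol
Mass of Br per mole = 2 × 79.90 = 159.800 g
% Br = 159.800 / 187.852 × 100 = 85.07%

85.07%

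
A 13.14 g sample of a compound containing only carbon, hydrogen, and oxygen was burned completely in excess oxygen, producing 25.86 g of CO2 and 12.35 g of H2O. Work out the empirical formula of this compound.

C6H14O3

mol C = 25.86 / 44.01 = 0.5876; mass C = 0.5876 × 12.01 = 7.057 g
mol H = 2 × (12.35 / 18.02) = 1.371; mass H = 1.371 × 1.008 = 1.382 g
mass O = 13.14 − (8.439) = 4.701 g → mol O = 0.2938
Divide by the smallest (0.2938 mol O): C 2.000, H 4.665, O 1.000
Multiply by 3: C 6.00, H 13.99, O 3.00 → C6H14O3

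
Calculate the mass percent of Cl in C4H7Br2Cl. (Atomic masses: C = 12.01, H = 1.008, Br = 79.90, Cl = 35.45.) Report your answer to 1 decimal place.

Molar mass = 4(12.01) + 7(1.008) + 2(79.90) + 1(35.45) = 250.346 g/mol
Mass of Cl per mole = 1 × 35.45 = 35.450 g
% Cl = 35.450 / 250.346 × 100 = 14.2%

14.2%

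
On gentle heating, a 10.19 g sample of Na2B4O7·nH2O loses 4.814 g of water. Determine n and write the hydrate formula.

Na2B4O7·10H2O

Mass of anhydrous Na2B4O7 = 10.19 − 4.814 = 5.376 g
mol H2O = 4.814 / 18.02 = 0.2671
Molar mass of Na2B4O7 = 201.22 g/mol → mol Na2B4O7 = 5.376 / 201.22 = 0.02672
n = 0.2671 / 0.02672 = 10.00 ≈ 10 → Na2B4O7·10H2O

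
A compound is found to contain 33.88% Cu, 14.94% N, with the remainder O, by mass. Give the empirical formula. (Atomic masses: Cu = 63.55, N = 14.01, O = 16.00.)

CuN2O6

Assume 100 g: 33.88 g Cu, 14.94 g N, 51.18 g O.
Moles — Cu: 33.88 / 63.55 = 0.5331 mol; N: 14.94 / 14.01 = 1.066 mol; O: 51.18 / 16.00 = 3.199 mol
Ratios (÷ 0.5331): Cu 1.000, N 2.000, O 6.000
→ CuN2O6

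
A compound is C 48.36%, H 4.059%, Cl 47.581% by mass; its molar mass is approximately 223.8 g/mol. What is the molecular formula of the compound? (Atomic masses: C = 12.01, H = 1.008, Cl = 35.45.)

Assume 100 g: 48.36 g C, 4.059 g H, 47.581 g Cl.
n(C) = 48.36/12.01 = 4.027, n(H) = 4.059/1.008 = 4.027, n(Cl) = 47.581/35.45 = 1.342
Divide by the smallest (1.342 mol Cl): C 3.000, H 3.000, Cl 1.000
≈ 3:3:1 → C3H3Cl
Empirical-formula mass = 74.50 g/mol
n = 223.8 / 74.50 = 3.00 ≈ 3
Molecular formula = (C3H3Cl)×3 = C9H9Cl3

C9H9Cl3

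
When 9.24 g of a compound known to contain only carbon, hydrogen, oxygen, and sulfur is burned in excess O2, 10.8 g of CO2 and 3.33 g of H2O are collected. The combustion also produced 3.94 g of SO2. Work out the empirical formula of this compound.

mol C = 10.8 / 44.01 = 0.2454; mass C = 0.2454 × 12.01 = 2.947 g
mol H = 2 × (3.33 / 18.02) = 0.3696; mass H = 0.3696 × 1.008 = 0.3725 g
mol S = 3.94 / 64.07 = 0.06150; mass S = 1.972 g
mass O = 9.24 − (5.292) = 3.948 g → mol O = 0.2468
Ratios (÷ 0.0615): C 3.991, H 6.010, O 4.013, S 1.000
Ratio ≈ 4:6:4:1, so the empirical formula is C4H6O4S

C4H6O4S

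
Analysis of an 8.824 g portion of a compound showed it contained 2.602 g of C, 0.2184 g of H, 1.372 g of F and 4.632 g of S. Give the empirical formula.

C: 2.602 g ÷ 12.01 g/mol = 0.2167 mol
H: 0.2184 g ÷ 1.008 g/mol = 0.2167 mol
F: 1.372 g ÷ 19.00 g/mol = 0.07221 mol
S: 4.632 g ÷ 32.07 g/mol = 0.1444 mol
Smallest is F at 0.07221 mol; normalising gives C 3.000, H 3.000, F 1.000, S 2.000
→ C3H3FS2

C3H3FS2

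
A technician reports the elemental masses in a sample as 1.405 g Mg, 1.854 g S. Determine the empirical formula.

Moles — Mg: 1.405 / 24.31 = 0.0578 mol; S: 1.854 / 32.07 = 0.05781 mol
Divide by the smallest (0.0578 mol Mg): Mg 1.000, S 1.000
→ MgS

MgS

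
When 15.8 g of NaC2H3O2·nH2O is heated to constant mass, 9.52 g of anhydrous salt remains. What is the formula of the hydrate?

NaC2H3O2·3H2O

Mass of water lost = 15.8 − 9.52 = 6.28 g → 6.28 / 18.02 = 0.3485 mol H2O
Molar mass of NaC2H3O2 = 82.03 g/mol → mol NaC2H3O2 = 9.52 / 82.03 = 0.116
n = 0.3485 / 0.116 = 3.00 ≈ 3 → NaC2H3O2·3H2O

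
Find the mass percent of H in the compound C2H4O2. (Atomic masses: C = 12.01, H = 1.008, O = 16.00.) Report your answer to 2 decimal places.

6.71%

Molar mass = 2(12.01) + 4(1.008) + 2(16.00) = 60.052 g/mol
Mass of H per mole = 4 × 1.008 = 4.032 g
% H = 4.032 / 60.052 × 100 = 6.71%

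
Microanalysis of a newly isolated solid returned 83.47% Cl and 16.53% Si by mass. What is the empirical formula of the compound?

Assume 100 g: 83.47 g Cl, 16.53 g Si.
Moles — Cl: 83.47 / 35.45 = 2.355 mol; Si: 16.53 / 28.09 = 0.5885 mol
Divide by the smallest (0.5885 mol Si): Cl 4.001, Si 1.000
→ Cl4Si

Cl4Si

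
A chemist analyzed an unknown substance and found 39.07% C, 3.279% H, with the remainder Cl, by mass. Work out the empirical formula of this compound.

C2H2Cl

Assume 100 g: 39.07 g C, 3.279 g H, 57.651 g Cl.
Moles — C: 39.07 / 12.01 = 3.253 mol; H: 3.279 / 1.008 = 3.253 mol; Cl: 57.651 / 35.45 = 1.626 mol
Ratios (÷ 1.626): C 2.000, H 2.000, Cl 1.000
≈ 2:2:1 → C2H2Cl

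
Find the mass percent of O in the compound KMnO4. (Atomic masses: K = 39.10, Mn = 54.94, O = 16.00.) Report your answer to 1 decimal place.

Molar mass = 1(39.10) + 1(54.94) + 4(16.00) = 158.040 g/mol
Mass of O per mole = 4 × 16.00 = 64.000 g
% O = 64.000 / 158.040 × 100 = 40.5%

40.5%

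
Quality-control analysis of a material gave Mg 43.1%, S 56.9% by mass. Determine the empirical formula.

MgS

Assume 100 g: 43.1 g Mg, 56.9 g S.
Mg: 43.1 g ÷ 24.31 g/mol = 1.773 mol
S: 56.9 g ÷ 32.07 g/mol = 1.774 mol
Ratios (÷ 1.773): Mg 1.000, S 1.001
Ratio ≈ 1:1, so the empirical formula is MgS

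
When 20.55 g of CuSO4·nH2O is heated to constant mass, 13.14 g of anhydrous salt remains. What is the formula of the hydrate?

CuSO4·5H2O

Mass of water lost = 20.55 − 13.14 = 7.41 g → 7.41 / 18.02 = 0.4112 mol H2O
Molar mass of CuSO4 = 159.62 g/mol → mol CuSO4 = 13.14 / 159.62 = 0.08232
n = 0.4112 / 0.08232 = 5.00 ≈ 5 → CuSO4·5H2O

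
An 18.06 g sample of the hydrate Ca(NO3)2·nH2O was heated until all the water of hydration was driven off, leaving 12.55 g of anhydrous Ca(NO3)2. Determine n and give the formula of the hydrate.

Mass of water lost = 18.06 − 12.55 = 5.51 g → 5.51 / 18.02 = 0.3058 mol H2O
Molar mass of Ca(NO3)2 = 164.10 g/mol → mol Ca(NO3)2 = 12.55 / 164.10 = 0.07648
n = 0.3058 / 0.07648 = 4.00 ≈ 4 → Ca(NO3)2·4H2O

Ca(NO3)2·4H2O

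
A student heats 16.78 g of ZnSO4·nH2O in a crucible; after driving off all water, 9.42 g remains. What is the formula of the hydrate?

ZnSO4·7H2O

Mass of water lost = 16.78 − 9.42 = 7.36 g → 7.36 / 18.02 = 0.4084 mol H2O
Molar mass of ZnSO4 = 161.45 g/mol → mol ZnSO4 = 9.42 / 161.45 = 0.05835
n = 0.4084 / 0.05835 = 7.00 ≈ 7 → ZnSO4·7H2O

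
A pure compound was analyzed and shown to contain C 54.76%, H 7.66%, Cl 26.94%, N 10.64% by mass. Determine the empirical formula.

Assume 100 g: 54.76 g C, 7.66 g H, 26.94 g Cl, 10.64 g N.
C: 54.76 g ÷ 12.01 g/mol = 4.56 mol
H: 7.66 g ÷ 1.008 g/mol = 7.599 mol
Cl: 26.94 g ÷ 35.45 g/mol = 0.7599 mol
N: 10.64 g ÷ 14.01 g/mol = 0.7595 mol
Divide by the smallest (0.7595 mol N): C 6.004, H 10.006, Cl 1.001, N 1.000
≈ 6:10:1:1 → C6H10ClN

C6H10ClN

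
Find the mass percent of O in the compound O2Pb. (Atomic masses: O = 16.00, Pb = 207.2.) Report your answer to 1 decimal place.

Molar mass = 2(16.00) + 1(207.2) = 239.200 g/mol
Mass of O per mole = 2 × 16.00 = 32.000 g
% O = 32.000 / 239.200 × 100 = 13.4%

13.4%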